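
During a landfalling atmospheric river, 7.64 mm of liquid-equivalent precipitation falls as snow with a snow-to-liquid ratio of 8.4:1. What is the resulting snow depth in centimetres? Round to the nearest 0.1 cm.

snow depth ≈ 6.4 cm

Snow depth = liquid × ratio = 7.64 mm × 8.4 = 64.176 mm = 6.4 cm.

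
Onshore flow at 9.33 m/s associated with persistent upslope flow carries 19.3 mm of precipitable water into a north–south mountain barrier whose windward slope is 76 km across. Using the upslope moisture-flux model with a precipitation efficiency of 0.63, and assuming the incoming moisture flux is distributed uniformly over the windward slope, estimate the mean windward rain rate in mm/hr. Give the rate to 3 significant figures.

R ≈ 5.37 mm/hr

Incoming column moisture flux per unit ridge length: F = V × PW = 9.33 × 19.3 = 180.069 mm·m/s.
Spread over the 76 km slope with efficiency ε = 0.63: R = ε·F/W = 0.63 × 180.069 / 76000 m = 1.493e-03 mm/s.
R = 1.493e-03 × 3600 = 5.37 mm/hr.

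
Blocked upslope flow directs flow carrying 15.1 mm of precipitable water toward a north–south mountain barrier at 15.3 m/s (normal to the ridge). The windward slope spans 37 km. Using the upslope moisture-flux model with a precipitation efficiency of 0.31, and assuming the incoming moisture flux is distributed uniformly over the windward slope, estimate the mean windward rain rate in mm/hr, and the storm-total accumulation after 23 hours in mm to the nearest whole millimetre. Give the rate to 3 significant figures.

R ≈ 6.97 mm/hr; total ≈ 160 mm

Incoming column moisture flux per unit ridge length: F = V × PW = 15.3 × 15.1 = 231.03 mm·m/s.
Spread over the 37 km slope with efficiency ε = 0.31: R = ε·F/W = 0.31 × 231.03 / 37000 m = 1.936e-03 mm/s.
R = 1.936e-03 × 3600 = 6.97 mm/hr.
Over 23 h: total = 6.97 × 23 = 160.31 ≈ 160 mm.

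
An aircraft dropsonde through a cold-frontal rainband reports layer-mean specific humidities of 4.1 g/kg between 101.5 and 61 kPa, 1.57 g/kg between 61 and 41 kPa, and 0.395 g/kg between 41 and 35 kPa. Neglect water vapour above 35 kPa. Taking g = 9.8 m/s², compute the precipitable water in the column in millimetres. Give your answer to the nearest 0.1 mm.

Precipitable water is the column-integrated vapour mass per unit area: PW = (1/g) Σ q̄ Δp, with q in kg/kg and Δp in Pa (1 kg/m² of water = 1 mm).
Layer 101.5–61 kPa: Δp = 405 hPa = 40500 Pa, q̄ = 0.0041 kg/kg → 0.0041 × 40500 / 9.8 = 16.94 mm
Layer 61–41 kPa: Δp = 200 hPa = 20000 Pa, q̄ = 0.00157 kg/kg → 0.00157 × 20000 / 9.8 = 3.20 mm
Layer 41–35 kPa: Δp = 60 hPa = 6000 Pa, q̄ = 0.000395 kg/kg → 0.000395 × 6000 / 9.8 = 0.24 mm
PW = 16.94 + 3.20 + 0.24 = 20.38 ≈ 20.4 mm.

PW ≈ 20.4 mm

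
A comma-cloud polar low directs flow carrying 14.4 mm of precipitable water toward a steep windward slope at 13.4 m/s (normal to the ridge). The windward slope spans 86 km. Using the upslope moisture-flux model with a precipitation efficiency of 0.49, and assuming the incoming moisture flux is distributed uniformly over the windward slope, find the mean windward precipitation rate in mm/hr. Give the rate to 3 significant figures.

Incoming column moisture flux per unit ridge length: F = V × PW = 13.4 × 14.4 = 192.96 mm·m/s.
Spread over the 86 km slope with efficiency ε = 0.49: R = ε·F/W = 0.49 × 192.96 / 86000 m = 1.099e-03 mm/s.
R = 1.099e-03 × 3600 = 3.96 mm/hr.

R ≈ 3.96 mm/hr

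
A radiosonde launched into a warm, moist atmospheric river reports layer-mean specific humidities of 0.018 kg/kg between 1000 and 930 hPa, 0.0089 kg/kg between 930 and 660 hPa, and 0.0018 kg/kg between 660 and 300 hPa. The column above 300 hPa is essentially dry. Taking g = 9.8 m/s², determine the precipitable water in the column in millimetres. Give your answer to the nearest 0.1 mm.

PW ≈ 44.0 mm

Precipitable water is the column-integrated vapour mass per unit area: PW = (1/g) Σ q̄ Δp, with q in kg/kg and Δp in Pa (1 kg/m² of water = 1 mm).
Layer 1000–930 hPa: Δp = 70 hPa = 7000 Pa, q̄ = 0.018 kg/kg → 0.018 × 7000 / 9.8 = 12.86 mm
Layer 930–660 hPa: Δp = 270 hPa = 27000 Pa, q̄ = 0.0089 kg/kg → 0.0089 × 27000 / 9.8 = 24.52 mm
Layer 660–300 hPa: Δp = 360 hPa = 36000 Pa, q̄ = 0.0018 kg/kg → 0.0018 × 36000 / 9.8 = 6.61 mm
PW = 12.86 + 24.52 + 6.61 = 43.99 ≈ 44.0 mm.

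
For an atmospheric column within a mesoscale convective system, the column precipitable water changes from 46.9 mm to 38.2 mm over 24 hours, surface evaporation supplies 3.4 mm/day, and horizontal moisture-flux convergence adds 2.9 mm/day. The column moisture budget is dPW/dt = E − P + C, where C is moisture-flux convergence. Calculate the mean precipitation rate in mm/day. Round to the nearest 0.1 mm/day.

P ≈ 15.0 mm/day

dPW/dt = (38.2 − 46.9) mm / (24/24 day) = -8.700 mm/day.
P = E + C − dPW/dt = 3.4 + (2.9) − (-8.700) = 15.0 mm/day.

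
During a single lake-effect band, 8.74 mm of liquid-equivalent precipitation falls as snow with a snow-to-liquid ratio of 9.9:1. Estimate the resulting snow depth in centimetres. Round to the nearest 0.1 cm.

snow depth ≈ 8.7 cm

Snow depth = liquid × ratio = 8.74 mm × 9.9 = 86.526 mm = 8.7 cm.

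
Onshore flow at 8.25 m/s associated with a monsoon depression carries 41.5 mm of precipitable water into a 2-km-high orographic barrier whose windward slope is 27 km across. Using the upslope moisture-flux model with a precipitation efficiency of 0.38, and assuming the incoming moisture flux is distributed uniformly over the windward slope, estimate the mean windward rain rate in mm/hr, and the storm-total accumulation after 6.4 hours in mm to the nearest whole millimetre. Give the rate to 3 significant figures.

R ≈ 17.3 mm/hr; total ≈ 111 mm

Incoming column moisture flux per unit ridge length: F = V × PW = 8.25 × 41.5 = 342.375 mm·m/s.
Spread over the 27 km slope with efficiency ε = 0.38: R = ε·F/W = 0.38 × 342.375 / 27000 m = 4.819e-03 mm/s.
R = 4.819e-03 × 3600 = 17.3 mm/hr.
Over 6.4 h: total = 17.3 × 6.4 = 110.72 ≈ 111 mm.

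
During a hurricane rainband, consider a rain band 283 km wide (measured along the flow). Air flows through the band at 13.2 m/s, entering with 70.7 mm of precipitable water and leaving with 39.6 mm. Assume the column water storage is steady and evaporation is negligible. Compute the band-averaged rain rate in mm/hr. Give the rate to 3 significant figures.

R ≈ 5.22 mm/hr

Column moisture flux per unit crosswind length is F = V × PW.
Inflow: F_in = 13.2 × 70.7 = 933.24 mm·m/s
Outflow: F_out = 13.2 × 39.6 = 522.72 mm·m/s
Steady-state rate R = (F_in − F_out)/L = (933.24 − 522.72) / 283000 m = 1.451e-03 mm/s.
R = 1.451e-03 × 3600 = 5.22 mm/hr.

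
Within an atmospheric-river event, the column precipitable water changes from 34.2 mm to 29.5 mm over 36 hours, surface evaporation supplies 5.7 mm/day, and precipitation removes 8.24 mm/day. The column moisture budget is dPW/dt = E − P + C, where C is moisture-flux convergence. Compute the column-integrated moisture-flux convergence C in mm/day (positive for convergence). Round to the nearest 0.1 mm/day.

C ≈ -0.6 mm/day

dPW/dt = (29.5 − 34.2) mm / (36/24 day) = -3.133 mm/day.
C = dPW/dt − E + P = (-3.133) − 5.7 + 8.24 = -0.6 mm/day.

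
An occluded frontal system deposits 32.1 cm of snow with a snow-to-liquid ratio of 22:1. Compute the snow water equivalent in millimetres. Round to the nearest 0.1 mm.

SWE ≈ 14.6 mm

SWE = snow depth / ratio = 32.1 cm / 22 = 1.459 cm = 14.6 mm.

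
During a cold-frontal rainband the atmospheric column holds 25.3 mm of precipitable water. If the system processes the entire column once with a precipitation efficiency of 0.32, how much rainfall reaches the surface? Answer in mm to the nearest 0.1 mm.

rainfall ≈ 8.1 mm

Rainfall = ε × PW = 0.32 × 25.3 = 8.1 mm.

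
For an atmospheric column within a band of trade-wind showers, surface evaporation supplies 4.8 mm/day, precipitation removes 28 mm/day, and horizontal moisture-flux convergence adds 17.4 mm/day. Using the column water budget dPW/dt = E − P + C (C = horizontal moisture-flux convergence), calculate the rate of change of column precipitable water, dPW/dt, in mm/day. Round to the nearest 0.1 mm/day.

dPW/dt = E − P + C = 4.8 − 28 + (17.4) = -5.8 mm/day.

dPW/dt ≈ -5.8 mm/day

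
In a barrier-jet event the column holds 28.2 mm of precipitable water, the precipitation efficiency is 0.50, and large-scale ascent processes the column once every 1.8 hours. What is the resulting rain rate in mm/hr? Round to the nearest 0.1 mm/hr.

R ≈ 7.8 mm/hr

Each overturning extracts ε × PW = 0.50 × 28.2 = 14.1 mm.
Rate = ε·PW / τ = 14.1 / 1.8 h = 7.8 mm/hr.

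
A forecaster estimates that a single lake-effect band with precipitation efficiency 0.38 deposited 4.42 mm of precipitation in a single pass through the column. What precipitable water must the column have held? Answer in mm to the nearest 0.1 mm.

PW ≈ 11.6 mm

PW = precipitation / ε = 4.42 / 0.38 = 11.6 mm.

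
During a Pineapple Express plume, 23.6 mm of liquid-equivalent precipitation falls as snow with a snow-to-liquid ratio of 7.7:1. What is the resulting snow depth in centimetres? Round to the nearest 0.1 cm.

snow depth ≈ 18.2 cm

Snow depth = liquid × ratio = 23.6 mm × 7.7 = 181.72 mm = 18.2 cm.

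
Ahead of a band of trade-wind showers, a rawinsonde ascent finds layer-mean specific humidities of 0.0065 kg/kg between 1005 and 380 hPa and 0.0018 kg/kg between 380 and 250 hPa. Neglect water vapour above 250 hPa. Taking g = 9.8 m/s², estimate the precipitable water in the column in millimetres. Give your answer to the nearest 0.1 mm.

Precipitable water is the column-integrated vapour mass per unit area: PW = (1/g) Σ q̄ Δp, with q in kg/kg and Δp in Pa (1 kg/m² of water = 1 mm).
Layer 1005–380 hPa: Δp = 625 hPa = 62500 Pa, q̄ = 0.0065 kg/kg → 0.0065 × 62500 / 9.8 = 41.45 mm
Layer 380–250 hPa: Δp = 130 hPa = 13000 Pa, q̄ = 0.0018 kg/kg → 0.0018 × 13000 / 9.8 = 2.39 mm
PW = 41.45 + 2.39 = 43.84 ≈ 43.8 mm.

PW ≈ 43.8 mm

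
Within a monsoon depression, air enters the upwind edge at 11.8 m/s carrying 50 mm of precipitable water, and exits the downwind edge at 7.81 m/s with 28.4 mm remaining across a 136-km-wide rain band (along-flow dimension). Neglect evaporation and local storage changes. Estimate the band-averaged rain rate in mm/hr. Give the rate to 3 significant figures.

Column moisture flux per unit crosswind length is F = V × PW.
Inflow: F_in = 11.8 × 50 = 590 mm·m/s
Outflow: F_out = 7.81 × 28.4 = 221.804 mm·m/s
Steady-state rate R = (F_in − F_out)/L = (590 − 221.804) / 136000 m = 2.707e-03 mm/s.
R = 2.707e-03 × 3600 = 9.75 mm/hr.

R ≈ 9.75 mm/hr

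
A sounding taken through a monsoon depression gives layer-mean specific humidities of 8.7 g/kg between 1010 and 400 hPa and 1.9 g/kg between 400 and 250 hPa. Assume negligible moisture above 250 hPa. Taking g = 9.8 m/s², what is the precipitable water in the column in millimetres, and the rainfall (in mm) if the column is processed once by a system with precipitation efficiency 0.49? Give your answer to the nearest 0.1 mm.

Precipitable water is the column-integrated vapour mass per unit area: PW = (1/g) Σ q̄ Δp, with q in kg/kg and Δp in Pa (1 kg/m² of water = 1 mm).
Layer 1010–400 hPa: Δp = 610 hPa = 61000 Pa, q̄ = 0.0087 kg/kg → 0.0087 × 61000 / 9.8 = 54.15 mm
Layer 400–250 hPa: Δp = 150 hPa = 15000 Pa, q̄ = 0.0019 kg/kg → 0.0019 × 15000 / 9.8 = 2.91 mm
PW = 54.15 + 2.91 = 57.06 ≈ 57.1 mm.
Rainfall = ε × PW = 0.49 × 57.1 = 28.0 mm.

PW ≈ 57.1 mm; rainfall ≈ 28.0 mm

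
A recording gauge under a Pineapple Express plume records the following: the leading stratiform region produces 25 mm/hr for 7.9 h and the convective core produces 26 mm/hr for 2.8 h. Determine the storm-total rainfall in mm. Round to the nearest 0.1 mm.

Total = Σ Rᵢ Δtᵢ = 25 × 7.9 + 26 × 2.8
      = 197.5 + 72.8 = 270.3 mm.

total ≈ 270.3 mm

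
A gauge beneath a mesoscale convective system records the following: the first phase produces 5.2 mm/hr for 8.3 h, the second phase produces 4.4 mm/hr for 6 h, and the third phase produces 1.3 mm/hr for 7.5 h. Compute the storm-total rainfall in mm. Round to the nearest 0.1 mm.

total ≈ 79.3 mm

Total = Σ Rᵢ Δtᵢ = 5.2 × 8.3 + 4.4 × 6 + 1.3 × 7.5
      = 43.16 + 26.4 + 9.75 = 79.3 mm.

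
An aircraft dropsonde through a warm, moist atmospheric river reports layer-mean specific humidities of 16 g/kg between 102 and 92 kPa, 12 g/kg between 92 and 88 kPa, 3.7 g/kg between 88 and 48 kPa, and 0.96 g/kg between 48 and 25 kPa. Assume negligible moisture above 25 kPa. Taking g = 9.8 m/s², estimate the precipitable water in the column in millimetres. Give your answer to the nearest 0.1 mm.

PW ≈ 38.6 mm

Precipitable water is the column-integrated vapour mass per unit area: PW = (1/g) Σ q̄ Δp, with q in kg/kg and Δp in Pa (1 kg/m² of water = 1 mm).
Layer 102–92 kPa: Δp = 100 hPa = 10000 Pa, q̄ = 0.016 kg/kg → 0.016 × 10000 / 9.8 = 16.33 mm
Layer 92–88 kPa: Δp = 40 hPa = 4000 Pa, q̄ = 0.012 kg/kg → 0.012 × 4000 / 9.8 = 4.90 mm
Layer 88–48 kPa: Δp = 400 hPa = 40000 Pa, q̄ = 0.0037 kg/kg → 0.0037 × 40000 / 9.8 = 15.10 mm
Layer 48–25 kPa: Δp = 230 hPa = 23000 Pa, q̄ = 0.00096 kg/kg → 0.00096 × 23000 / 9.8 = 2.25 mm
PW = 16.33 + 4.90 + 15.10 + 2.25 = 38.58 ≈ 38.6 mm.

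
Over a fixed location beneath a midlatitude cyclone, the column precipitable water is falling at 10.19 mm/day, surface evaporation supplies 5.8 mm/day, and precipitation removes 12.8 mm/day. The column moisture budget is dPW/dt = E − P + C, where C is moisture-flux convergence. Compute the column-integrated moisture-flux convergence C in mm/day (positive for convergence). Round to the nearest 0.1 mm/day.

C ≈ -3.2 mm/day

dPW/dt = -10.19 mm/day.
C = dPW/dt − E + P = (-10.19) − 5.8 + 12.8 = -3.2 mm/day.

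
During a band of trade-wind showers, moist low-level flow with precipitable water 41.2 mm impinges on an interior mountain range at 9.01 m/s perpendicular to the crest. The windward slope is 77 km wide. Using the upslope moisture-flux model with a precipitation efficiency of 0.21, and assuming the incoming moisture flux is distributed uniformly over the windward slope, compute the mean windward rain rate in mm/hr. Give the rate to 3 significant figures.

R ≈ 3.64 mm/hr

Incoming column moisture flux per unit ridge length: F = V × PW = 9.01 × 41.2 = 371.212 mm·m/s.
Spread over the 77 km slope with efficiency ε = 0.21: R = ε·F/W = 0.21 × 371.212 / 77000 m = 1.012e-03 mm/s.
R = 1.012e-03 × 3600 = 3.64 mm/hr.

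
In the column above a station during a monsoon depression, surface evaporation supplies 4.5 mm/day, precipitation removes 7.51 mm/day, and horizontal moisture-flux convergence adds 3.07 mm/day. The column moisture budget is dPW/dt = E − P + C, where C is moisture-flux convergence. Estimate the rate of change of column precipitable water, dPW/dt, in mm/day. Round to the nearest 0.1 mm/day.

dPW/dt ≈ 0.1 mm/day

dPW/dt = E − P + C = 4.5 − 7.51 + (3.07) = 0.1 mm/day.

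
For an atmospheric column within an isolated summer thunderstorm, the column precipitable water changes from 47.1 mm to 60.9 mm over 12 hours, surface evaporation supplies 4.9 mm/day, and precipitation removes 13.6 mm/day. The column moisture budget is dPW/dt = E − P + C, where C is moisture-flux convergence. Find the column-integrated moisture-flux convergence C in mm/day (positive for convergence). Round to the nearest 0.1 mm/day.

dPW/dt = (60.9 − 47.1) mm / (12/24 day) = +27.600 mm/day.
C = dPW/dt − E + P = (+27.600) − 4.9 + 13.6 = 36.3 mm/day.

C ≈ 36.3 mm/day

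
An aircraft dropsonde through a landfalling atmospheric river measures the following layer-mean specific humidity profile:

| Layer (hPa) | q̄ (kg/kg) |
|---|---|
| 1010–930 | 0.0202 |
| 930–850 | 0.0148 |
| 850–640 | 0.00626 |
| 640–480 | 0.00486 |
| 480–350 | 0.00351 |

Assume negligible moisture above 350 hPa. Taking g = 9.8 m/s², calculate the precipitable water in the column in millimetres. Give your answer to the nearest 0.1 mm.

PW ≈ 54.6 mm

Precipitable water is the column-integrated vapour mass per unit area: PW = (1/g) Σ q̄ Δp, with q in kg/kg and Δp in Pa (1 kg/m² of water = 1 mm).
Layer 1010–930 hPa: Δp = 80 hPa = 8000 Pa, q̄ = 0.0202 kg/kg → 0.0202 × 8000 / 9.8 = 16.49 mm
Layer 930–850 hPa: Δp = 80 hPa = 8000 Pa, q̄ = 0.0148 kg/kg → 0.0148 × 8000 / 9.8 = 12.08 mm
Layer 850–640 hPa: Δp = 210 hPa = 21000 Pa, q̄ = 0.00626 kg/kg → 0.00626 × 21000 / 9.8 = 13.41 mm
Layer 640–480 hPa: Δp = 160 hPa = 16000 Pa, q̄ = 0.00486 kg/kg → 0.00486 × 16000 / 9.8 = 7.93 mm
Layer 480–350 hPa: Δp = 130 hPa = 13000 Pa, q̄ = 0.00351 kg/kg → 0.00351 × 13000 / 9.8 = 4.66 mm
PW = 16.49 + 12.08 + 13.41 + 7.93 + 4.66 = 54.57 ≈ 54.6 mm.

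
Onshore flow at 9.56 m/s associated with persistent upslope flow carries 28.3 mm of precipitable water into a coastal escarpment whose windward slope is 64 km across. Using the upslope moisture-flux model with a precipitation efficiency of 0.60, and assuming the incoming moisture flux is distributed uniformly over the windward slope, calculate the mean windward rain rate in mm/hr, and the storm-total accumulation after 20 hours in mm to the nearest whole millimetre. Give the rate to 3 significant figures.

Incoming column moisture flux per unit ridge length: F = V × PW = 9.56 × 28.3 = 270.548 mm·m/s.
Spread over the 64 km slope with efficiency ε = 0.60: R = ε·F/W = 0.60 × 270.548 / 64000 m = 2.536e-03 mm/s.
R = 2.536e-03 × 3600 = 9.13 mm/hr.
Over 20 h: total = 9.13 × 20 = 182.6 ≈ 183 mm.

R ≈ 9.13 mm/hr; total ≈ 183 mm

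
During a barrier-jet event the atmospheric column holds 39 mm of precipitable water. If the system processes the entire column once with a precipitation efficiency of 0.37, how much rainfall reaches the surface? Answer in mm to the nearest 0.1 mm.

rainfall ≈ 14.4 mm

Rainfall = ε × PW = 0.37 × 39 = 14.4 mm.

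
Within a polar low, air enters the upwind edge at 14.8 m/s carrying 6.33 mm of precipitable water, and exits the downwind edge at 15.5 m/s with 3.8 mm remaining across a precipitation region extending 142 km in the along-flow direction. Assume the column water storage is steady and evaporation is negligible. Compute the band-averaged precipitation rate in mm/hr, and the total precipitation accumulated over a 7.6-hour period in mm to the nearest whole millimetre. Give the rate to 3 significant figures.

Column moisture flux per unit crosswind length is F = V × PW.
Inflow: F_in = 14.8 × 6.33 = 93.684 mm·m/s
Outflow: F_out = 15.5 × 3.8 = 58.9 mm·m/s
Steady-state rate R = (F_in − F_out)/L = (93.684 − 58.9) / 142000 m = 2.450e-04 mm/s.
R = 2.450e-04 × 3600 = 0.882 mm/hr.
Over 7.6 h: total = 0.882 × 7.6 = 6.7032 ≈ 7 mm.

R ≈ 0.882 mm/hr; total ≈ 7 mm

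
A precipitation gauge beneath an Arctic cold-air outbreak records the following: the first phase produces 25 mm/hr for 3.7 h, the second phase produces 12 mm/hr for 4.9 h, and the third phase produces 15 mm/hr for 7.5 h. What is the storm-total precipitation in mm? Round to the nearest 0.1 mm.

total ≈ 263.8 mm

Total = Σ Rᵢ Δtᵢ = 25 × 3.7 + 12 × 4.9 + 15 × 7.5
      = 92.5 + 58.8 + 112.5 = 263.8 mm.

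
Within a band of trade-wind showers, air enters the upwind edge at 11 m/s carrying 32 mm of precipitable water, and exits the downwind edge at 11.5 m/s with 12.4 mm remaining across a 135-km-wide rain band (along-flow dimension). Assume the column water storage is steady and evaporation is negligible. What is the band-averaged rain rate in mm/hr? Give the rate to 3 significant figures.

Column moisture flux per unit crosswind length is F = V × PW.
Inflow: F_in = 11 × 32 = 352 mm·m/s
Outflow: F_out = 11.5 × 12.4 = 142.6 mm·m/s
Steady-state rate R = (F_in − F_out)/L = (352 − 142.6) / 135000 m = 1.551e-03 mm/s.
R = 1.551e-03 × 3600 = 5.58 mm/hr.

R ≈ 5.58 mm/hr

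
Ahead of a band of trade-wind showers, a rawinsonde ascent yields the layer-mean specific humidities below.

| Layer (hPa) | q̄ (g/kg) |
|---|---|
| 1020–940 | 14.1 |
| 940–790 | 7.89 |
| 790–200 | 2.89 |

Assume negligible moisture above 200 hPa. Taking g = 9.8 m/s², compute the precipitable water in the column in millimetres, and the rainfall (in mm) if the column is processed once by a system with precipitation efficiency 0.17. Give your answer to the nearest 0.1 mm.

PW ≈ 41.0 mm; rainfall ≈ 7.0 mm

Precipitable water is the column-integrated vapour mass per unit area: PW = (1/g) Σ q̄ Δp, with q in kg/kg and Δp in Pa (1 kg/m² of water = 1 mm).
Layer 1020–940 hPa: Δp = 80 hPa = 8000 Pa, q̄ = 0.0141 kg/kg → 0.0141 × 8000 / 9.8 = 11.51 mm
Layer 940–790 hPa: Δp = 150 hPa = 15000 Pa, q̄ = 0.00789 kg/kg → 0.00789 × 15000 / 9.8 = 12.08 mm
Layer 790–200 hPa: Δp = 590 hPa = 59000 Pa, q̄ = 0.00289 kg/kg → 0.00289 × 59000 / 9.8 = 17.40 mm
PW = 11.51 + 12.08 + 17.40 = 40.99 ≈ 41.0 mm.
Rainfall = ε × PW = 0.17 × 41.0 = 7.0 mm.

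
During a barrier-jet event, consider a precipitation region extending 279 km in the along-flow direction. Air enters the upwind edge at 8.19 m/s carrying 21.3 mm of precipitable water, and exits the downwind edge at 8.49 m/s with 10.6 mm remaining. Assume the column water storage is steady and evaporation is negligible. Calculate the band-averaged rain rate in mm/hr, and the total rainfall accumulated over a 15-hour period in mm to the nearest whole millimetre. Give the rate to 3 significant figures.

R ≈ 1.09 mm/hr; total ≈ 16 mm

Column moisture flux per unit crosswind length is F = V × PW.
Inflow: F_in = 8.19 × 21.3 = 174.447 mm·m/s
Outflow: F_out = 8.49 × 10.6 = 89.994 mm·m/s
Steady-state rate R = (F_in − F_out)/L = (174.447 − 89.994) / 279000 m = 3.027e-04 mm/s.
R = 3.027e-04 × 3600 = 1.09 mm/hr.
Over 15 h: total = 1.09 × 15 = 16.35 ≈ 16 mm.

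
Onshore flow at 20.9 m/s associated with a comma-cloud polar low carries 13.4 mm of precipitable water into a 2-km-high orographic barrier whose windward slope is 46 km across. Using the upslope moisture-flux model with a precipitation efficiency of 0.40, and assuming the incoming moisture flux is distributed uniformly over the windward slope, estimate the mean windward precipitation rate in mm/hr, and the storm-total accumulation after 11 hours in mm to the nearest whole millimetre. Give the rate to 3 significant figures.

R ≈ 8.77 mm/hr; total ≈ 96 mm

Incoming column moisture flux per unit ridge length: F = V × PW = 20.9 × 13.4 = 280.06 mm·m/s.
Spread over the 46 km slope with efficiency ε = 0.40: R = ε·F/W = 0.40 × 280.06 / 46000 m = 2.435e-03 mm/s.
R = 2.435e-03 × 3600 = 8.77 mm/hr.
Over 11 h: total = 8.77 × 11 = 96.47 ≈ 96 mm.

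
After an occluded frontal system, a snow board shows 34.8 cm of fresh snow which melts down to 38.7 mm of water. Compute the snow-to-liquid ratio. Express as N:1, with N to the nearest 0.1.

ratio ≈ 9.0

Ratio = snow depth / SWE = 348 mm / 38.7 mm = 9.0, i.e. 9.0:1.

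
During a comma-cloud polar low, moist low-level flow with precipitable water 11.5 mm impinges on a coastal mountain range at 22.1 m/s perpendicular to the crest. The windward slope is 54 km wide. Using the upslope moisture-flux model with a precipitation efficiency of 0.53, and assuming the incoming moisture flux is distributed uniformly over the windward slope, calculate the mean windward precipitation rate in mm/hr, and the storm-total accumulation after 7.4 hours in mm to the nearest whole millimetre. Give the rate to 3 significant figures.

R ≈ 8.98 mm/hr; total ≈ 66 mm

Incoming column moisture flux per unit ridge length: F = V × PW = 22.1 × 11.5 = 254.15 mm·m/s.
Spread over the 54 km slope with efficiency ε = 0.53: R = ε·F/W = 0.53 × 254.15 / 54000 m = 2.494e-03 mm/s.
R = 2.494e-03 × 3600 = 8.98 mm/hr.
Over 7.4 h: total = 8.98 × 7.4 = 66.452 ≈ 66 mm.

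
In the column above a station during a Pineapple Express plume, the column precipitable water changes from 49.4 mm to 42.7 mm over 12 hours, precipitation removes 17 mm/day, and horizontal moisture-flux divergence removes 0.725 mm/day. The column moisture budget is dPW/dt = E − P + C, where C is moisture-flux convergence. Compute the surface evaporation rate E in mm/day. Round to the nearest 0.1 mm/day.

E ≈ 4.3 mm/day

dPW/dt = (42.7 − 49.4) mm / (12/24 day) = -13.400 mm/day.
E = dPW/dt + P − C = (-13.400) + 17 − (-0.725) = 4.3 mm/day.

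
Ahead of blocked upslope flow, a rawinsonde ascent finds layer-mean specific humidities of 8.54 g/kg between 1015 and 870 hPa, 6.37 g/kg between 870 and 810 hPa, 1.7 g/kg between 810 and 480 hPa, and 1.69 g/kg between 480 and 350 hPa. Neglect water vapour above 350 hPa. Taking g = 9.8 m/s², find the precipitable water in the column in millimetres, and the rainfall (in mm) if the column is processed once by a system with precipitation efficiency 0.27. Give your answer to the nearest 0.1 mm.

PW ≈ 24.5 mm; rainfall ≈ 6.6 mm

Precipitable water is the column-integrated vapour mass per unit area: PW = (1/g) Σ q̄ Δp, with q in kg/kg and Δp in Pa (1 kg/m² of water = 1 mm).
Layer 1015–870 hPa: Δp = 145 hPa = 14500 Pa, q̄ = 0.00854 kg/kg → 0.00854 × 14500 / 9.8 = 12.64 mm
Layer 870–810 hPa: Δp = 60 hPa = 6000 Pa, q̄ = 0.00637 kg/kg → 0.00637 × 6000 / 9.8 = 3.90 mm
Layer 810–480 hPa: Δp = 330 hPa = 33000 Pa, q̄ = 0.0017 kg/kg → 0.0017 × 33000 / 9.8 = 5.72 mm
Layer 480–350 hPa: Δp = 130 hPa = 13000 Pa, q̄ = 0.00169 kg/kg → 0.00169 × 13000 / 9.8 = 2.24 mm
PW = 12.64 + 3.90 + 5.72 + 2.24 = 24.50 ≈ 24.5 mm.
Rainfall = ε × PW = 0.27 × 24.5 = 6.6 mm.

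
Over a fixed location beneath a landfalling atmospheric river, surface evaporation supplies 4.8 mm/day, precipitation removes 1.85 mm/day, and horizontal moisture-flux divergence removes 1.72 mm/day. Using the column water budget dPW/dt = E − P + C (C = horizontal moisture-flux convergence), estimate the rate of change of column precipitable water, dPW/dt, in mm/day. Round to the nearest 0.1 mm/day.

dPW/dt = E − P + C = 4.8 − 1.85 + (-1.72) = 1.2 mm/day.

dPW/dt ≈ 1.2 mm/day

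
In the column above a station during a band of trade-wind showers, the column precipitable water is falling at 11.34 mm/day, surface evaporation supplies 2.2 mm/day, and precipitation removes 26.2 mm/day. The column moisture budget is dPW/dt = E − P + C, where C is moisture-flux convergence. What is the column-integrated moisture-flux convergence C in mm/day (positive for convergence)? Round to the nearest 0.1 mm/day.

C ≈ 12.7 mm/day

dPW/dt = -11.34 mm/day.
C = dPW/dt − E + P = (-11.34) − 2.2 + 26.2 = 12.7 mm/day.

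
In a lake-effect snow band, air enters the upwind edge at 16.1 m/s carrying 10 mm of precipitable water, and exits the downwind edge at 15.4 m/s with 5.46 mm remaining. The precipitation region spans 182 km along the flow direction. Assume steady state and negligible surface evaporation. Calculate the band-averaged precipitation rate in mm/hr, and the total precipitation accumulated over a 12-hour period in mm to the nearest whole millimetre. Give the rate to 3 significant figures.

Column moisture flux per unit crosswind length is F = V × PW.
Inflow: F_in = 16.1 × 10 = 161 mm·m/s
Outflow: F_out = 15.4 × 5.46 = 84.084 mm·m/s
Steady-state rate R = (F_in − F_out)/L = (161 − 84.084) / 182000 m = 4.226e-04 mm/s.
R = 4.226e-04 × 3600 = 1.52 mm/hr.
Over 12 h: total = 1.52 × 12 = 18.24 ≈ 18 mm.

R ≈ 1.52 mm/hr; total ≈ 18 mm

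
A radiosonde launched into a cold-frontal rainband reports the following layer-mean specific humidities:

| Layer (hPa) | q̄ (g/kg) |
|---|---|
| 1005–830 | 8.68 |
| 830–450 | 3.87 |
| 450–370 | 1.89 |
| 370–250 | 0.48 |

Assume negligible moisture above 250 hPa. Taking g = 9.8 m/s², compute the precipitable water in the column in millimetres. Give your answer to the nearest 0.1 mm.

PW ≈ 32.6 mm

Precipitable water is the column-integrated vapour mass per unit area: PW = (1/g) Σ q̄ Δp, with q in kg/kg and Δp in Pa (1 kg/m² of water = 1 mm).
Layer 1005–830 hPa: Δp = 175 hPa = 17500 Pa, q̄ = 0.00868 kg/kg → 0.00868 × 17500 / 9.8 = 15.50 mm
Layer 830–450 hPa: Δp = 380 hPa = 38000 Pa, q̄ = 0.00387 kg/kg → 0.00387 × 38000 / 9.8 = 15.01 mm
Layer 450–370 hPa: Δp = 80 hPa = 8000 Pa, q̄ = 0.00189 kg/kg → 0.00189 × 8000 / 9.8 = 1.54 mm
Layer 370–250 hPa: Δp = 120 hPa = 12000 Pa, q̄ = 0.00048 kg/kg → 0.00048 × 12000 / 9.8 = 0.59 mm
PW = 15.50 + 15.01 + 1.54 + 0.59 = 32.64 ≈ 32.6 mm.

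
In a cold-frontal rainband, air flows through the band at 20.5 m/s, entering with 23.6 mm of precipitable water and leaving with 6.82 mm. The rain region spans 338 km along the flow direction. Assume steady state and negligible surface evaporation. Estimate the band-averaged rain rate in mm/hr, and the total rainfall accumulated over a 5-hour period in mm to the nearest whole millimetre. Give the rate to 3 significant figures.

R ≈ 3.66 mm/hr; total ≈ 18 mm

Column moisture flux per unit crosswind length is F = V × PW.
Inflow: F_in = 20.5 × 23.6 = 483.8 mm·m/s
Outflow: F_out = 20.5 × 6.82 = 139.81 mm·m/s
Steady-state rate R = (F_in − F_out)/L = (483.8 − 139.81) / 338000 m = 1.018e-03 mm/s.
R = 1.018e-03 × 3600 = 3.66 mm/hr.
Over 5 h: total = 3.66 × 5 = 18.3 ≈ 18 mm.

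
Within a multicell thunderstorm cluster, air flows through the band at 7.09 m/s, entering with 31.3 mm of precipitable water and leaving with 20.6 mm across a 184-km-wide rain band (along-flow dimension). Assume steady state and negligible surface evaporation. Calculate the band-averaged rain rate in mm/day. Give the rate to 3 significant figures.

Column moisture flux per unit crosswind length is F = V × PW.
Inflow: F_in = 7.09 × 31.3 = 221.917 mm·m/s
Outflow: F_out = 7.09 × 20.6 = 146.054 mm·m/s
Steady-state rate R = (F_in − F_out)/L = (221.917 − 146.054) / 184000 m = 4.123e-04 mm/s.
R = 4.123e-04 × 3600 × 24 = 35.6 mm/day.

R ≈ 35.6 mm/day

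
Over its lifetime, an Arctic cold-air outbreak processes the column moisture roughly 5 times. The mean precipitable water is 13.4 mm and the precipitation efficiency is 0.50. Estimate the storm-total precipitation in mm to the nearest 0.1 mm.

Each cycle deposits ε × PW = 0.50 × 13.4 = 6.7 mm.
Over 5 cycles: 5 × 6.7 = 33.5 mm.

precipitation ≈ 33.5 mm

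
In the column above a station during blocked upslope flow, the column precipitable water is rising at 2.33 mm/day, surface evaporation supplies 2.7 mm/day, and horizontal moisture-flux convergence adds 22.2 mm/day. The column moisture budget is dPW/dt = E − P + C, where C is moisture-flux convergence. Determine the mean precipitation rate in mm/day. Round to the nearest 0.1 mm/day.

dPW/dt = +2.33 mm/day.
P = E + C − dPW/dt = 2.7 + (22.2) − (+2.33) = 22.6 mm/day.

P ≈ 22.6 mm/day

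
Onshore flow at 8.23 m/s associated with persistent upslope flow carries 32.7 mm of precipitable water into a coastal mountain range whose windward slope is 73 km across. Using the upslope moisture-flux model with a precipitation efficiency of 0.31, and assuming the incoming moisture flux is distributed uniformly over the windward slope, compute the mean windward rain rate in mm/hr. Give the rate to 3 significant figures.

R ≈ 4.11 mm/hr

Incoming column moisture flux per unit ridge length: F = V × PW = 8.23 × 32.7 = 269.121 mm·m/s.
Spread over the 73 km slope with efficiency ε = 0.31: R = ε·F/W = 0.31 × 269.121 / 73000 m = 1.143e-03 mm/s.
R = 1.143e-03 × 3600 = 4.11 mm/hr.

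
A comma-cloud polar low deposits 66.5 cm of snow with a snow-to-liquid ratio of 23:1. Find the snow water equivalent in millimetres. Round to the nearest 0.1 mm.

SWE = snow depth / ratio = 66.5 cm / 23 = 2.891 cm = 28.9 mm.

SWE ≈ 28.9 mm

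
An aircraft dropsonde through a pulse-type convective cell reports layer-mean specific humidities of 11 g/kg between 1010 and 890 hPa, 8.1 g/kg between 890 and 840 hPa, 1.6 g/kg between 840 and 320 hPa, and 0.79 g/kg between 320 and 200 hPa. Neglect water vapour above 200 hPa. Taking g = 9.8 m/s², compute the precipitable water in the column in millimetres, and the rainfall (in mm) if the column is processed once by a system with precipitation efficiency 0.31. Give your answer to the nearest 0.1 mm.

Precipitable water is the column-integrated vapour mass per unit area: PW = (1/g) Σ q̄ Δp, with q in kg/kg and Δp in Pa (1 kg/m² of water = 1 mm).
Layer 1010–890 hPa: Δp = 120 hPa = 12000 Pa, q̄ = 0.011 kg/kg → 0.011 × 12000 / 9.8 = 13.47 mm
Layer 890–840 hPa: Δp = 50 hPa = 5000 Pa, q̄ = 0.0081 kg/kg → 0.0081 × 5000 / 9.8 = 4.13 mm
Layer 840–320 hPa: Δp = 520 hPa = 52000 Pa, q̄ = 0.0016 kg/kg → 0.0016 × 52000 / 9.8 = 8.49 mm
Layer 320–200 hPa: Δp = 120 hPa = 12000 Pa, q̄ = 0.00079 kg/kg → 0.00079 × 12000 / 9.8 = 0.97 mm
PW = 13.47 + 4.13 + 8.49 + 0.97 = 27.06 ≈ 27.1 mm.
Rainfall = ε × PW = 0.31 × 27.1 = 8.4 mm.

PW ≈ 27.1 mm; rainfall ≈ 8.4 mm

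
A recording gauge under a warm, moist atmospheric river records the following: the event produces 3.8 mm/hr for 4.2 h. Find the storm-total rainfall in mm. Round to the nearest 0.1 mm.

Total = Σ Rᵢ Δtᵢ = 3.8 × 4.2
      = 15.96 = 16.0 mm.

total ≈ 16.0 mm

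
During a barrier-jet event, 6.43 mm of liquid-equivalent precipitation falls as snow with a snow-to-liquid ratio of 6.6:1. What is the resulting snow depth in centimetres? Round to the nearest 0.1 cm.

Snow depth = liquid × ratio = 6.43 mm × 6.6 = 42.438 mm = 4.2 cm.

snow depth ≈ 4.2 cm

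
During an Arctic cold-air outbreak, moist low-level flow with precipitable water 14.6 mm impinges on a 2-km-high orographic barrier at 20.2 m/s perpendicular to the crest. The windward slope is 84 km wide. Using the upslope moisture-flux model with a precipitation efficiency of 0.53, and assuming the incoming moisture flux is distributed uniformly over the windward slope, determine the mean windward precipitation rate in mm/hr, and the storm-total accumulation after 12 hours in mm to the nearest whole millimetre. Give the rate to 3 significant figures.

Incoming column moisture flux per unit ridge length: F = V × PW = 20.2 × 14.6 = 294.92 mm·m/s.
Spread over the 84 km slope with efficiency ε = 0.53: R = ε·F/W = 0.53 × 294.92 / 84000 m = 1.861e-03 mm/s.
R = 1.861e-03 × 3600 = 6.70 mm/hr.
Over 12 h: total = 6.70 × 12 = 80.4 ≈ 80 mm.

R ≈ 6.70 mm/hr; total ≈ 80 mm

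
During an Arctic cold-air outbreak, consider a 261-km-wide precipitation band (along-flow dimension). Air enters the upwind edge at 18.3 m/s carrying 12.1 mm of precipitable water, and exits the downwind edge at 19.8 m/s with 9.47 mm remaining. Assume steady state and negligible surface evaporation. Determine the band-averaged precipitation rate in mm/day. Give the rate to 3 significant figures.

Column moisture flux per unit crosswind length is F = V × PW.
Inflow: F_in = 18.3 × 12.1 = 221.43 mm·m/s
Outflow: F_out = 19.8 × 9.47 = 187.506 mm·m/s
Steady-state rate R = (F_in − F_out)/L = (221.43 − 187.506) / 261000 m = 1.300e-04 mm/s.
R = 1.300e-04 × 3600 × 24 = 11.2 mm/day.

R ≈ 11.2 mm/day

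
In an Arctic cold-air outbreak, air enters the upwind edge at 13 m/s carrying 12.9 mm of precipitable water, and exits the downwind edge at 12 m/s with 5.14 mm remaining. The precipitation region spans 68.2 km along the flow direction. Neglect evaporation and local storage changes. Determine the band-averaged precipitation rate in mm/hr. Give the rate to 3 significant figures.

Column moisture flux per unit crosswind length is F = V × PW.
Inflow: F_in = 13 × 12.9 = 167.7 mm·m/s
Outflow: F_out = 12 × 5.14 = 61.68 mm·m/s
Steady-state rate R = (F_in − F_out)/L = (167.7 − 61.68) / 68200 m = 1.555e-03 mm/s.
R = 1.555e-03 × 3600 = 5.60 mm/hr.

R ≈ 5.60 mm/hr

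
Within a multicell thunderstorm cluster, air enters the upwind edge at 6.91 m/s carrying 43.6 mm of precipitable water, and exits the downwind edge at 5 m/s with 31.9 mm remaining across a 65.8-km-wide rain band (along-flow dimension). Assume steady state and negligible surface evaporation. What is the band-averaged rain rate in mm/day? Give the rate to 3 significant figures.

R ≈ 186 mm/day

Column moisture flux per unit crosswind length is F = V × PW.
Inflow: F_in = 6.91 × 43.6 = 301.276 mm·m/s
Outflow: F_out = 5 × 31.9 = 159.5 mm·m/s
Steady-state rate R = (F_in − F_out)/L = (301.276 − 159.5) / 65800 m = 2.155e-03 mm/s.
R = 2.155e-03 × 3600 × 24 = 186 mm/day.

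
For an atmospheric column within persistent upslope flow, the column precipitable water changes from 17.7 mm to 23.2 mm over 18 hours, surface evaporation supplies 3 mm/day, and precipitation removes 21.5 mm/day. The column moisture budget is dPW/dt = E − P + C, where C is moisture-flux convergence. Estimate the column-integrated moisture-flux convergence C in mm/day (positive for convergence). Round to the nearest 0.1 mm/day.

C ≈ 25.8 mm/day

dPW/dt = (23.2 − 17.7) mm / (18/24 day) = +7.333 mm/day.
C = dPW/dt − E + P = (+7.333) − 3 + 21.5 = 25.8 mm/day.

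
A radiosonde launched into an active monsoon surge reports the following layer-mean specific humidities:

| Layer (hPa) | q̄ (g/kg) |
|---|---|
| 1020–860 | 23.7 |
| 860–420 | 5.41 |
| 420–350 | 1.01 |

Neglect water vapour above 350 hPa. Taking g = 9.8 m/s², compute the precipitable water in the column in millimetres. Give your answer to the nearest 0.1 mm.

Precipitable water is the column-integrated vapour mass per unit area: PW = (1/g) Σ q̄ Δp, with q in kg/kg and Δp in Pa (1 kg/m² of water = 1 mm).
Layer 1020–860 hPa: Δp = 160 hPa = 16000 Pa, q̄ = 0.0237 kg/kg → 0.0237 × 16000 / 9.8 = 38.69 mm
Layer 860–420 hPa: Δp = 440 hPa = 44000 Pa, q̄ = 0.00541 kg/kg → 0.00541 × 44000 / 9.8 = 24.29 mm
Layer 420–350 hPa: Δp = 70 hPa = 7000 Pa, q̄ = 0.00101 kg/kg → 0.00101 × 7000 / 9.8 = 0.72 mm
PW = 38.69 + 24.29 + 0.72 = 63.70 ≈ 63.7 mm.

PW ≈ 63.7 mm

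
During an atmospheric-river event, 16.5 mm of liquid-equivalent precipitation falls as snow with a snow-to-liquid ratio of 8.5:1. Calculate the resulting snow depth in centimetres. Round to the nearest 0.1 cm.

Snow depth = liquid × ratio = 16.5 mm × 8.5 = 140.25 mm = 14.0 cm.

snow depth ≈ 14.0 cm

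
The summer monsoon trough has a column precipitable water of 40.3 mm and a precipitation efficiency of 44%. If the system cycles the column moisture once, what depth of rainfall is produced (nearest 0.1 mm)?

Rainfall = ε × PW = 0.44 × 40.3 = 17.7 mm.

rainfall ≈ 17.7 mm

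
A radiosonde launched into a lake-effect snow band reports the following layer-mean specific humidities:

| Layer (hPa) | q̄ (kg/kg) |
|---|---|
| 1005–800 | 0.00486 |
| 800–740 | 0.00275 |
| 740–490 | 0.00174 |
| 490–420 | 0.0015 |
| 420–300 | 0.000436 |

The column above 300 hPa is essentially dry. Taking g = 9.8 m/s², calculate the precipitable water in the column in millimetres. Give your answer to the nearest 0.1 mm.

PW ≈ 17.9 mm

Precipitable water is the column-integrated vapour mass per unit area: PW = (1/g) Σ q̄ Δp, with q in kg/kg and Δp in Pa (1 kg/m² of water = 1 mm).
Layer 1005–800 hPa: Δp = 205 hPa = 20500 Pa, q̄ = 0.00486 kg/kg → 0.00486 × 20500 / 9.8 = 10.17 mm
Layer 800–740 hPa: Δp = 60 hPa = 6000 Pa, q̄ = 0.00275 kg/kg → 0.00275 × 6000 / 9.8 = 1.68 mm
Layer 740–490 hPa: Δp = 250 hPa = 25000 Pa, q̄ = 0.00174 kg/kg → 0.00174 × 25000 / 9.8 = 4.44 mm
Layer 490–420 hPa: Δp = 70 hPa = 7000 Pa, q̄ = 0.0015 kg/kg → 0.0015 × 7000 / 9.8 = 1.07 mm
Layer 420–300 hPa: Δp = 120 hPa = 12000 Pa, q̄ = 0.000436 kg/kg → 0.000436 × 12000 / 9.8 = 0.53 mm
PW = 10.17 + 1.68 + 4.44 + 1.07 + 0.53 = 17.89 ≈ 17.9 mm.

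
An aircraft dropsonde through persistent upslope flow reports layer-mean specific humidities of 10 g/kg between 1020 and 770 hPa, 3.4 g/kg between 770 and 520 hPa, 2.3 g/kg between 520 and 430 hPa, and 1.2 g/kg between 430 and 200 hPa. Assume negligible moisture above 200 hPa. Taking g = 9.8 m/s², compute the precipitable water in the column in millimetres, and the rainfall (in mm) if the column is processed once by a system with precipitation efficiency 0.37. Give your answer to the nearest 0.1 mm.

Precipitable water is the column-integrated vapour mass per unit area: PW = (1/g) Σ q̄ Δp, with q in kg/kg and Δp in Pa (1 kg/m² of water = 1 mm).
Layer 1020–770 hPa: Δp = 250 hPa = 25000 Pa, q̄ = 0.01 kg/kg → 0.01 × 25000 / 9.8 = 25.51 mm
Layer 770–520 hPa: Δp = 250 hPa = 25000 Pa, q̄ = 0.0034 kg/kg → 0.0034 × 25000 / 9.8 = 8.67 mm
Layer 520–430 hPa: Δp = 90 hPa = 9000 Pa, q̄ = 0.0023 kg/kg → 0.0023 × 9000 / 9.8 = 2.11 mm
Layer 430–200 hPa: Δp = 230 hPa = 23000 Pa, q̄ = 0.0012 kg/kg → 0.0012 × 23000 / 9.8 = 2.82 mm
PW = 25.51 + 8.67 + 2.11 + 2.82 = 39.11 ≈ 39.1 mm.
Rainfall = ε × PW = 0.37 × 39.1 = 14.5 mm.

PW ≈ 39.1 mm; rainfall ≈ 14.5 mm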